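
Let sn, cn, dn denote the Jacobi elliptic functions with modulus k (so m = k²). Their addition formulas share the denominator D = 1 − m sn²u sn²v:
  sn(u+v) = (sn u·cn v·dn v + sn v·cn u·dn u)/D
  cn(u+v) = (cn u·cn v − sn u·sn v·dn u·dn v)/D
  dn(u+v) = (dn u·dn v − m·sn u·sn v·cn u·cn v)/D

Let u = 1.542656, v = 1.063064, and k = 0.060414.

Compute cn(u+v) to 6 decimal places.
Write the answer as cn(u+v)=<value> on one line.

sn u = 0.9995642408325896, cn u = 0.02951827313324499, dn u = 0.9981749990975305
sn v = 0.8735660219198553, cn v = 0.4867056660314517, dn v = 0.9986063960249023
m = k² = 0.003649851396
D = 1 − m·sn²u·sn²v = 0.9972171610631888
cn(u+v) = (cn u·cn v − sn u·sn v·dn u·dn v)/D = -0.8560104288785414/0.9972171610631888 = -0.8583992156391503

cn(u+v)=-0.858399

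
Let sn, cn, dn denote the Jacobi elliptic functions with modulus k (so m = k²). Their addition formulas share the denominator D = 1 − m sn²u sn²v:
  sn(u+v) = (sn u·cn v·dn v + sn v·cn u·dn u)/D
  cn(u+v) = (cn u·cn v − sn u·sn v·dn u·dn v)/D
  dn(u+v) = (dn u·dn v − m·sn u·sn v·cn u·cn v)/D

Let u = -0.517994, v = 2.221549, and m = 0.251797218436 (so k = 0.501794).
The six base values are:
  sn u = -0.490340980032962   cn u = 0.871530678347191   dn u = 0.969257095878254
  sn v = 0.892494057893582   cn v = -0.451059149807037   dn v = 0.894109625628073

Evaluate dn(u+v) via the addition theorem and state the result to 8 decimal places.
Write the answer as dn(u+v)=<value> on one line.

m = k² = 0.251797218436
D = 1 − m·sn²u·sn²v = 0.9517765834345151
dn(u+v) = (dn u·dn v − m·sn u·sn v·cn u·cn v)/D = 0.8233038765649616/0.9517765834345151 = 0.8650179999113281

dn(u+v)=0.86501800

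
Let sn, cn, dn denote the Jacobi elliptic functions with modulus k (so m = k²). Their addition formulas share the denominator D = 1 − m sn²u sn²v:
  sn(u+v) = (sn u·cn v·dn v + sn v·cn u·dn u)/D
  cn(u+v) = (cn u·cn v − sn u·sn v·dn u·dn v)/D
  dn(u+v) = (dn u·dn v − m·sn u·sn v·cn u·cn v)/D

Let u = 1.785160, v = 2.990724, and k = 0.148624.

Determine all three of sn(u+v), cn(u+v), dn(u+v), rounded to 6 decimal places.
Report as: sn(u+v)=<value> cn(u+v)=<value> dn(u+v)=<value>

sn(u+v)=-0.999325 cn(u+v)=0.036723 dn(u+v)=0.988909

sn u = 0.979399979737218, cn u = -0.2019298880570604, dn u = 0.989349081174162
sn v = 0.1676237491945163, cn v = -0.9858510428588966, dn v = 0.9996896252390956
m = k² = 0.022089093376
D = 1 − m·sn²u·sn²v = 0.99940465436633
sn(u+v) = (sn u·cn v·dn v + sn v·cn u·dn u)/D = -0.9987305413816213/0.99940465436633 = -0.9993254854459967
cn(u+v) = (cn u·cn v − sn u·sn v·dn u·dn v)/D = 0.03670107465262029/0.99940465436633 = 0.03672293749311235
dn(u+v) = (dn u·dn v − m·sn u·sn v·cn u·cn v)/D = 0.9883200982353187/0.99940465436633 = 0.9889088407957841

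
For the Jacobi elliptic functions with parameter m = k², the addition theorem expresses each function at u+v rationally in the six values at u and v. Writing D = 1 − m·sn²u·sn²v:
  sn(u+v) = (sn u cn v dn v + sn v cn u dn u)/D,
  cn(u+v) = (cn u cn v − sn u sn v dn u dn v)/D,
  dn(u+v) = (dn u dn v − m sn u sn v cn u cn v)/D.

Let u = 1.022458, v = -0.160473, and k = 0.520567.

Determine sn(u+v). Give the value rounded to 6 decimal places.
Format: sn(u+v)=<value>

sn(u+v)=0.742754

sn u = 0.8324206407297395, cn u = 0.554144274433193, dn u = 0.9012349809266552
sn v = -0.1596019102967368, cn v = 0.9871814576001883, dn v = 0.9965425901997361
m = k² = 0.270990001489
D = 1 − m·sn²u·sn²v = 0.9952168376868033
sn(u+v) = (sn u·cn v·dn v + sn v·cn u·dn u)/D = 0.7392016330996577/0.9952168376868033 = 0.7427543477035564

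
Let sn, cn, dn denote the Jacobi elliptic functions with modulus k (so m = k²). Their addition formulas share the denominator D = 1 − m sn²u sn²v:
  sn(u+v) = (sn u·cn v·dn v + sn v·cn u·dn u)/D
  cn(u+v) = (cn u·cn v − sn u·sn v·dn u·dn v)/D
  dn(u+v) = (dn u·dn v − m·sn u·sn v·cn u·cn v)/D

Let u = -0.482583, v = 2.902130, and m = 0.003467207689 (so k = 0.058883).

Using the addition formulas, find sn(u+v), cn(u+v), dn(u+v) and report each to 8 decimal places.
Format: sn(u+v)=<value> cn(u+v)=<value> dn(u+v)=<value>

sn(u+v)=0.66281810 cn(u+v)=-0.74878045 dn(u+v)=0.99923809

sn u = -0.4640138340567381, cn u = 0.8858279527108895, dn u = 0.999626670082735
sn v = 0.2398224915978336, cn v = -0.9708167553785869, dn v = 0.9999002871026406
m = k² = 0.003467207689
D = 1 − m·sn²u·sn²v = 0.9999570640045757
sn(u+v) = (sn u·cn v·dn v + sn v·cn u·dn u)/D = 0.6627896429120039/0.9999570640045757 = 0.6628181016669842
cn(u+v) = (cn u·cn v − sn u·sn v·dn u·dn v)/D = -0.7487483015681769/0.9999570640045757 = -0.7487804512022035
dn(u+v) = (dn u·dn v − m·sn u·sn v·cn u·cn v)/D = 0.99919518603872/0.9999570640045757 = 0.9992380893207508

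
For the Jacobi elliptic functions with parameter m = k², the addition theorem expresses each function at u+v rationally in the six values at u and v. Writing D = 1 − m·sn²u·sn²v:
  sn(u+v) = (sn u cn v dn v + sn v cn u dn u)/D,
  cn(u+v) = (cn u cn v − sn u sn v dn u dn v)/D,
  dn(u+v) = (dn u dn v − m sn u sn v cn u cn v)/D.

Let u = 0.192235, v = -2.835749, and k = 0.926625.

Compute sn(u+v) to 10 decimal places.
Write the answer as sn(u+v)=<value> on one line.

sn(u+v)=-0.9963034555

sn u = 0.1900640917496134, cn u = 0.9817716847757398, dn u = 0.9843690370531865
sn v = -0.9869657373919189, cn v = -0.1609305229421251, dn v = 0.4044793611221372
m = k² = 0.858633890625
D = 1 − m·sn²u·sn²v = 0.9697857145258874
sn(u+v) = (sn u·cn v·dn v + sn v·cn u·dn u)/D = -0.9662008584611909/0.9697857145258874 = -0.9963034554840303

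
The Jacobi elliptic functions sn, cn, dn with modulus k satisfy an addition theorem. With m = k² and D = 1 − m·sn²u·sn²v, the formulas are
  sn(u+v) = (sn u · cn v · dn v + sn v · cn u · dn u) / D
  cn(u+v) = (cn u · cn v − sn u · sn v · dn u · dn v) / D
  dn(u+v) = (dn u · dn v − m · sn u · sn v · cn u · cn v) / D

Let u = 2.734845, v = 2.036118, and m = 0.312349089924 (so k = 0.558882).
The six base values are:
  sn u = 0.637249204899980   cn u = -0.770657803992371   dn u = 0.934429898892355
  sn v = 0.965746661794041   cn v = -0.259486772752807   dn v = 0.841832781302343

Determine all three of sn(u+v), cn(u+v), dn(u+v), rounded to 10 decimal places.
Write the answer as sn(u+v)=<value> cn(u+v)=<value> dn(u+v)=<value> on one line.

m = k² = 0.312349089924
D = 1 − m·sn²u·sn²v = 0.8816998539734934
sn(u+v) = (sn u·cn v·dn v + sn v·cn u·dn u)/D = -0.8346625507755825/0.8816998539734934 = -0.9466515697082955
cn(u+v) = (cn u·cn v − sn u·sn v·dn u·dn v)/D = -0.2841356345650398/0.8816998539734934 = -0.3222589107671348
dn(u+v) = (dn u·dn v − m·sn u·sn v·cn u·cn v)/D = 0.7481931729018298/0.8816998539734934 = 0.8485803525201931

sn(u+v)=-0.9466515697 cn(u+v)=-0.3222589108 dn(u+v)=0.8485803525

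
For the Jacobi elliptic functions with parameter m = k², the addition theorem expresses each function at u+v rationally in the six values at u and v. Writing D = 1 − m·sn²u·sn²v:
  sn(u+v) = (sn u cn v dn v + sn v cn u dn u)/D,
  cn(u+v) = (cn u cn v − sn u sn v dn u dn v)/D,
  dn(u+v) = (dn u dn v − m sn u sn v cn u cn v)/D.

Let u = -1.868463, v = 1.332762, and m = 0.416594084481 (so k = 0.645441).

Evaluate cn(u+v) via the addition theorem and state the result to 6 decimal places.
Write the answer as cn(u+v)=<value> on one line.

cn(u+v)=0.864988

sn u = -0.9981665875479244, cn u = -0.06052655204893003, dn u = 0.7648085333879542
sn v = 0.9381398357247959, cn v = 0.3462566225016541, dn v = 0.795834719212187
m = k² = 0.416594084481
D = 1 − m·sn²u·sn²v = 0.6346960985717344
cn(u+v) = (cn u·cn v − sn u·sn v·dn u·dn v)/D = 0.5490046885121947/0.6346960985717344 = 0.8649882829713744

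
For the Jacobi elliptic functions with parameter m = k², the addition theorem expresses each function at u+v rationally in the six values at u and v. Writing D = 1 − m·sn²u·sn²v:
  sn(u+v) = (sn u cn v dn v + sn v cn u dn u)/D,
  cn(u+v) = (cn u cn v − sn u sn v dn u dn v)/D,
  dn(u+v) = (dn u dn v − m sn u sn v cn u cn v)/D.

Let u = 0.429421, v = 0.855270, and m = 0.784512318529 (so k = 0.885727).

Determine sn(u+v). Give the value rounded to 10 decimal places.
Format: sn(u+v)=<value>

sn(u+v)=0.8844459994

sn u = 0.4073071413828858, cn u = 0.9132912419258721, dn u = 0.9326575505483612
sn v = 0.7072273418446472, cn v = 0.7069861999695288, dn v = 0.7794934708804364
m = k² = 0.784512318529
D = 1 − m·sn²u·sn²v = 0.9349028610418085
sn(u+v) = (sn u·cn v·dn v + sn v·cn u·dn u)/D = 0.8268710952301523/0.9349028610418085 = 0.8844459993509154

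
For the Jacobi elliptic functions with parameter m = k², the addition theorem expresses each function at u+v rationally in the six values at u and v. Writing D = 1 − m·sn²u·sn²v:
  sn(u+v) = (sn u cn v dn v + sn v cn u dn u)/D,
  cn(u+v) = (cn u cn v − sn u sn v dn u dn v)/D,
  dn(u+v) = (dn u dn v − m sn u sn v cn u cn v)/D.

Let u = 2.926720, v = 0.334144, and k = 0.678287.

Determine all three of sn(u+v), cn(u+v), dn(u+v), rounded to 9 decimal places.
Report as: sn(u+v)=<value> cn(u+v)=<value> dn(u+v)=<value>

sn(u+v)=0.369325062 cn(u+v)=-0.929300273 dn(u+v)=0.968114429

sn u = 0.6375434482917714, cn u = -0.7704144024745626, dn u = 0.901663943283155
sn v = 0.3253227159468305, cn v = 0.9456030512265587, dn v = 0.9753502997171558
m = k² = 0.460073254369
D = 1 − m·sn²u·sn²v = 0.9802086536151199
sn(u+v) = (sn u·cn v·dn v + sn v·cn u·dn u)/D = 0.3620156221516649/0.9802086536151199 = 0.3693250623900438
cn(u+v) = (cn u·cn v − sn u·sn v·dn u·dn v)/D = -0.9109081698723033/0.9802086536151199 = -0.9293002734803161
dn(u+v) = (dn u·dn v − m·sn u·sn v·cn u·cn v)/D = 0.948954140796184/0.9802086536151199 = 0.9681144287966998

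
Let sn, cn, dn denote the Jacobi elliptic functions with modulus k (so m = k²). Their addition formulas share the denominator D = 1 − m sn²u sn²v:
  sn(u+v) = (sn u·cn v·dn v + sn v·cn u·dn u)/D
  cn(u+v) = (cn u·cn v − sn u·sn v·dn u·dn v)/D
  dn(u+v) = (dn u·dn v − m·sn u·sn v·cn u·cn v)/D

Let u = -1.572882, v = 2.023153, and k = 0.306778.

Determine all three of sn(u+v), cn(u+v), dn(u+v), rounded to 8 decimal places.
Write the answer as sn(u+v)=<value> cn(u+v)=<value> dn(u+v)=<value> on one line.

sn(u+v)=0.43397219 cn(u+v)=0.90092627 dn(u+v)=0.99109816

sn u = -0.9993810745926584, cn u = 0.03517765975762748, dn u = 0.9518422769544484
sn v = 0.9232281120940816, cn v = -0.3842523299073123, dn v = 0.9590531743004132
m = k² = 0.094112741284
D = 1 − m·sn²u·sn²v = 0.9198822570968507
sn(u+v) = (sn u·cn v·dn v + sn v·cn u·dn u)/D = 0.3992033171411428/0.9198822570968507 = 0.4339721894419714
cn(u+v) = (cn u·cn v − sn u·sn v·dn u·dn v)/D = 0.8287460880783117/0.9198822570968507 = 0.900926267122311
dn(u+v) = (dn u·dn v − m·sn u·sn v·cn u·cn v)/D = 0.9116936168410349/0.9198822570968507 = 0.9910981648002874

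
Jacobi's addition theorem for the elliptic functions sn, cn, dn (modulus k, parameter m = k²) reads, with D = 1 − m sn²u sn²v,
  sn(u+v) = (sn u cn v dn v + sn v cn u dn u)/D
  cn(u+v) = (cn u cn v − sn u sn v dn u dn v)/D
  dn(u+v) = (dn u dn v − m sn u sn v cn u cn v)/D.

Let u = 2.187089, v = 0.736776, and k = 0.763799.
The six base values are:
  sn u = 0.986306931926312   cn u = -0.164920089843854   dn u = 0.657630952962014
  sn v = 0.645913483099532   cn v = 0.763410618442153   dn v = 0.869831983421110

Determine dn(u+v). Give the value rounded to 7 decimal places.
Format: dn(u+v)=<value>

m = k² = 0.583388912401
D = 1 − m·sn²u·sn²v = 0.7632276185242788
dn(u+v) = (dn u·dn v − m·sn u·sn v·cn u·cn v)/D = 0.6188209487433514/0.7632276185242788 = 0.8107947533919938

dn(u+v)=0.8107948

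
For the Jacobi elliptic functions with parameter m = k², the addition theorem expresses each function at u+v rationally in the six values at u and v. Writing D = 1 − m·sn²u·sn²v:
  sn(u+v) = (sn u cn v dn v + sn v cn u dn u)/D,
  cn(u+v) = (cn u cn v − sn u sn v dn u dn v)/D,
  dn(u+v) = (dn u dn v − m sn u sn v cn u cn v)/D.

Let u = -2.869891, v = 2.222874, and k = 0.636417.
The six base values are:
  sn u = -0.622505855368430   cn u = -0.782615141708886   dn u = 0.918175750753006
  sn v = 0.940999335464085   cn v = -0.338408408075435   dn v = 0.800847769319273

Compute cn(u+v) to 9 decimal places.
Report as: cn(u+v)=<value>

cn(u+v)=0.807851272

m = k² = 0.405026597889
D = 1 − m·sn²u·sn²v = 0.8610210394664563
cn(u+v) = (cn u·cn v − sn u·sn v·dn u·dn v)/D = 0.6955769415934914/0.8610210394664563 = 0.8078512715839272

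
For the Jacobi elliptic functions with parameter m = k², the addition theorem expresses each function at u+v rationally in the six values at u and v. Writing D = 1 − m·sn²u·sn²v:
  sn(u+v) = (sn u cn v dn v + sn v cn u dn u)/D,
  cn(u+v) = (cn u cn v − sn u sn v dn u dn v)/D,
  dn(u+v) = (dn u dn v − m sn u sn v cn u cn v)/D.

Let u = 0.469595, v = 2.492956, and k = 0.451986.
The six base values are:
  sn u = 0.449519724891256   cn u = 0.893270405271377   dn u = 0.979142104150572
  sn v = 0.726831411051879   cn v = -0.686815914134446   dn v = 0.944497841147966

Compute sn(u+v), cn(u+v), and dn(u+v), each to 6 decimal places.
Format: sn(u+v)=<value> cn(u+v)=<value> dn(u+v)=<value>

sn(u+v)=0.351785 cn(u+v)=-0.936081 dn(u+v)=0.987278

m = k² = 0.204291344196
D = 1 − m·sn²u·sn²v = 0.97819204973774
sn(u+v) = (sn u·cn v·dn v + sn v·cn u·dn u)/D = 0.3441131403941985/0.97819204973774 = 0.3517848468370373
cn(u+v) = (cn u·cn v − sn u·sn v·dn u·dn v)/D = -0.9156668787163615/0.97819204973774 = -0.9360808840777821
dn(u+v) = (dn u·dn v − m·sn u·sn v·cn u·cn v)/D = 0.9657477729144656/0.97819204973774 = 0.9872782887301008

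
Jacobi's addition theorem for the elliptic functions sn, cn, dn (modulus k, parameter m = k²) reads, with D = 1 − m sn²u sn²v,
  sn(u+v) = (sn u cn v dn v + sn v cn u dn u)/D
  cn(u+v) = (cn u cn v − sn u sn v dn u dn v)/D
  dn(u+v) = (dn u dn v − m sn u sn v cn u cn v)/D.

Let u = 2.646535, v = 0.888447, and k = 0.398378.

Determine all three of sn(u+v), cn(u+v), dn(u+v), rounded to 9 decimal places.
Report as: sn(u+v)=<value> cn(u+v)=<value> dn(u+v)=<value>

sn u = 0.5859667491861119, cn u = -0.8103350966410502, dn u = 0.9723721056091771
sn v = 0.7660382703640493, cn v = 0.6427949660176686, dn v = 0.9522969945131847
m = k² = 0.158705030884
D = 1 − m·sn²u·sn²v = 0.9680230105890845
sn(u+v) = (sn u·cn v·dn v + sn v·cn u·dn u)/D = -0.2449089134027915/0.9680230105890845 = -0.2529990617203961
cn(u+v) = (cn u·cn v − sn u·sn v·dn u·dn v)/D = -0.9365298570605311/0.9680230105890845 = -0.967466523849068
dn(u+v) = (dn u·dn v − m·sn u·sn v·cn u·cn v)/D = 0.9630936411512659/0.9680230105890845 = 0.9949077972487256

sn(u+v)=-0.252999062 cn(u+v)=-0.967466524 dn(u+v)=0.994907797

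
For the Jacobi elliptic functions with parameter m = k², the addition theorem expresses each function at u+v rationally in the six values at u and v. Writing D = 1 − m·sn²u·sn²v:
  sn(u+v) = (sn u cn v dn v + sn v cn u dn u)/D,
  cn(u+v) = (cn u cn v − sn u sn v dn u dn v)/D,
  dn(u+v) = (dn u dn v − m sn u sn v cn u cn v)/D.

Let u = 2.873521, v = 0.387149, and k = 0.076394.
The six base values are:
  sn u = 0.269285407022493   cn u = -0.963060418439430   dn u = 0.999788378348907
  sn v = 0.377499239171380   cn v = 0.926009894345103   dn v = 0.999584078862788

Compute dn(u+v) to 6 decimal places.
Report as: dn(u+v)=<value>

m = k² = 0.005836043236
D = 1 − m·sn²u·sn²v = 0.9999396918092241
dn(u+v) = (dn u·dn v − m·sn u·sn v·cn u·cn v)/D = 0.9999016194020089/0.9999396918092241 = 0.9999619252965683

dn(u+v)=0.999962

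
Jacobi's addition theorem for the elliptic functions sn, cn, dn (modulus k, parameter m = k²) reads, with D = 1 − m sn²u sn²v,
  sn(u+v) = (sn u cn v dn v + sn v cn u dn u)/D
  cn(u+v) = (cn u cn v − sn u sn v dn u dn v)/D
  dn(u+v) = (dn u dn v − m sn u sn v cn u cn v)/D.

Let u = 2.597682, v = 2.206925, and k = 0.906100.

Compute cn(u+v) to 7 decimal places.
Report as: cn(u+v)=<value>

sn u = 0.9923170195378363, cn u = -0.1237211895171778, dn u = 0.4376643065274974
sn v = 0.9990865334934675, cn v = 0.04273287483900899, dn v = 0.4248317883247369
m = k² = 0.82101721
D = 1 − m·sn²u·sn²v = 0.1930263545323481
cn(u+v) = (cn u·cn v − sn u·sn v·dn u·dn v)/D = -0.1896236077664022/0.1930263545323481 = -0.9823715949348478

cn(u+v)=-0.9823716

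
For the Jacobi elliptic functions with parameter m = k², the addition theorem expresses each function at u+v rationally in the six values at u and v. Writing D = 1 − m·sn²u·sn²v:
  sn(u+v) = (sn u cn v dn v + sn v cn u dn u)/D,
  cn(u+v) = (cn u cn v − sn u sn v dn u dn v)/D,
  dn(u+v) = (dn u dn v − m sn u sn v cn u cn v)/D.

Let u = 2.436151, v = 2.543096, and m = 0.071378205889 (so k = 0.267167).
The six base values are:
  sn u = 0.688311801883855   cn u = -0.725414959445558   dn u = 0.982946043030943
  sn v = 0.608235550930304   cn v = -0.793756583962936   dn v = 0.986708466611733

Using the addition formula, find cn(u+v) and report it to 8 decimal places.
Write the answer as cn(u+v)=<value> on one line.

cn(u+v)=0.17190728

m = k² = 0.071378205889
D = 1 − m·sn²u·sn²v = 0.9874893561372615
cn(u+v) = (cn u·cn v − sn u·sn v·dn u·dn v)/D = 0.1697566068404065/0.9874893561372615 = 0.171907277567466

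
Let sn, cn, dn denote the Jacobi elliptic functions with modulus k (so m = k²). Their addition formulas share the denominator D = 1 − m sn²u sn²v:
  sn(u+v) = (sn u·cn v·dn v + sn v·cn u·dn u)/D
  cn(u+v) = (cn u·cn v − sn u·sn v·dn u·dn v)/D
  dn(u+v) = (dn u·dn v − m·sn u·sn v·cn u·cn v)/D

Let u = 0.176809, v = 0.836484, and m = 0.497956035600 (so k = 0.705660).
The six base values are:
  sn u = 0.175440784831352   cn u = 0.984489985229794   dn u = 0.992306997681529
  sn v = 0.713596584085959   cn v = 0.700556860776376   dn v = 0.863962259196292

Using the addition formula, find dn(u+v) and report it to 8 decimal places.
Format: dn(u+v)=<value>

m = k² = 0.4979560356
D = 1 − m·sn²u·sn²v = 0.9921952742217692
dn(u+v) = (dn u·dn v − m·sn u·sn v·cn u·cn v)/D = 0.8143197001288522/0.9921952742217692 = 0.8207252355314491

dn(u+v)=0.82072524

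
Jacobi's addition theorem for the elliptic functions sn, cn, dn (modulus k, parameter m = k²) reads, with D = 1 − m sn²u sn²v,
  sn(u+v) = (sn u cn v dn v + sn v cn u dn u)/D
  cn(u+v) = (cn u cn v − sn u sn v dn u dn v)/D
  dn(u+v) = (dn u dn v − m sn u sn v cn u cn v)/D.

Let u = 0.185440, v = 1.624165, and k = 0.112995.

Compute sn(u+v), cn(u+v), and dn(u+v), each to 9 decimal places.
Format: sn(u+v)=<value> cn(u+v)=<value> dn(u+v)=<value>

sn u = 0.1843657620805579, cn u = 0.9828577037254453, dn u = 0.9997829818132175
sn v = 0.9988477798801003, cn v = -0.0479907556576746, dn v = 0.9936103541216219
m = k² = 0.012767870025
D = 1 − m·sn²u·sn²v = 0.9995670102495122
sn(u+v) = (sn u·cn v·dn v + sn v·cn u·dn u)/D = 0.9727208654766766/0.9995670102495122 = 0.9731422260863389
cn(u+v) = (cn u·cn v − sn u·sn v·dn u·dn v)/D = -0.2301050322036733/0.9995670102495122 = -0.2302047084829605
dn(u+v) = (dn u·dn v − m·sn u·sn v·cn u·cn v)/D = 0.9935056263638246/0.9995670102495122 = 0.9939359904603349

sn(u+v)=0.973142226 cn(u+v)=-0.230204708 dn(u+v)=0.993935990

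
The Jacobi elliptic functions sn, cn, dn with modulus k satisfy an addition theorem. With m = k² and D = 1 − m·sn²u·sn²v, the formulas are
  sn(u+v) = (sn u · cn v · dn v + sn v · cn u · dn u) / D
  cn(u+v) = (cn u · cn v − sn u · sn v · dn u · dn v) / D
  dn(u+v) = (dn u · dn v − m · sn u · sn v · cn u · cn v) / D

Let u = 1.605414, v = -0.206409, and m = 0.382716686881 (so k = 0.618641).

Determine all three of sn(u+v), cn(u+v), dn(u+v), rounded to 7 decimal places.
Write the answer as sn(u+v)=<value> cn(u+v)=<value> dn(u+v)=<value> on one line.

sn(u+v)=0.9580851 cn(u+v)=0.2864839 dn(u+v)=0.8054154

sn u = 0.9920531248804397, cn u = 0.1258197020142503, dn u = 0.7895200737872334
sn v = -0.2044024822142501, cn v = 0.9788869318080884, dn v = 0.9919727583984559
m = k² = 0.382716686881
D = 1 − m·sn²u·sn²v = 0.9842630853949389
sn(u+v) = (sn u·cn v·dn v + sn v·cn u·dn u)/D = 0.943007756101538/0.9842630853949389 = 0.958085058857158
cn(u+v) = (cn u·cn v − sn u·sn v·dn u·dn v)/D = 0.2819755188017341/0.9842630853949389 = 0.286483891335405
dn(u+v) = (dn u·dn v − m·sn u·sn v·cn u·cn v)/D = 0.7927406838136498/0.9842630853949389 = 0.805415437779585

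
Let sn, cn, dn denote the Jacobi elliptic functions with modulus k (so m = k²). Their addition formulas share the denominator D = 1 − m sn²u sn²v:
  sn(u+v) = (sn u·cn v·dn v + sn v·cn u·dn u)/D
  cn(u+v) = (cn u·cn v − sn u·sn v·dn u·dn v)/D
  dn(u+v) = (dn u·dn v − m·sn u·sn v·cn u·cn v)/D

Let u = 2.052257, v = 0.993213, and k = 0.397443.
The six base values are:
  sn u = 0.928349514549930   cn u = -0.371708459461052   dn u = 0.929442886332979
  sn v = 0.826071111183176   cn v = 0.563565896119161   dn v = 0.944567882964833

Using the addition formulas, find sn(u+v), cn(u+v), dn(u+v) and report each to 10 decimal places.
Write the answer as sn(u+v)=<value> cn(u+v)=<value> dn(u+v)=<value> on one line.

m = k² = 0.157960938249
D = 1 − m·sn²u·sn²v = 0.9071017349855125
sn(u+v) = (sn u·cn v·dn v + sn v·cn u·dn u)/D = 0.2087922907707156/0.9071017349855125 = 0.2301751641716904
cn(u+v) = (cn u·cn v − sn u·sn v·dn u·dn v)/D = -0.8827453409270671/0.9071017349855125 = -0.9731492145598923
dn(u+v) = (dn u·dn v − m·sn u·sn v·cn u·cn v)/D = 0.9032980535858835/0.9071017349855125 = 0.9958067753010199

sn(u+v)=0.2301751642 cn(u+v)=-0.9731492146 dn(u+v)=0.9958067753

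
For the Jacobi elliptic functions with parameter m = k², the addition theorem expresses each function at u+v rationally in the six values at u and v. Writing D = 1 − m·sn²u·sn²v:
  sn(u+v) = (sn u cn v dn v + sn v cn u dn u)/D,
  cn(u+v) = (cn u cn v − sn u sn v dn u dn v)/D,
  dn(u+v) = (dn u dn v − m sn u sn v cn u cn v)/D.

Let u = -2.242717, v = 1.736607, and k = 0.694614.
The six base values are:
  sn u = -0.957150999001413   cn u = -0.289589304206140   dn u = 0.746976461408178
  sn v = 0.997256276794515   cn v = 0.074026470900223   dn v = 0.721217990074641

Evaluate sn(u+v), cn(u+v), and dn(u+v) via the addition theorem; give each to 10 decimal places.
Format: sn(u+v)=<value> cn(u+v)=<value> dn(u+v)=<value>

m = k² = 0.482488608996
D = 1 − m·sn²u·sn²v = 0.5603961012161092
sn(u+v) = (sn u·cn v·dn v + sn v·cn u·dn u)/D = -0.2668244291127949/0.5603961012161092 = -0.4761354130297521
cn(u+v) = (cn u·cn v − sn u·sn v·dn u·dn v)/D = 0.4927966256853295/0.5603961012161092 = 0.8793719738876077
dn(u+v) = (dn u·dn v − m·sn u·sn v·cn u·cn v)/D = 0.5288599820252082/0.5603961012161092 = 0.9437253058640758

sn(u+v)=-0.4761354130 cn(u+v)=0.8793719739 dn(u+v)=0.9437253059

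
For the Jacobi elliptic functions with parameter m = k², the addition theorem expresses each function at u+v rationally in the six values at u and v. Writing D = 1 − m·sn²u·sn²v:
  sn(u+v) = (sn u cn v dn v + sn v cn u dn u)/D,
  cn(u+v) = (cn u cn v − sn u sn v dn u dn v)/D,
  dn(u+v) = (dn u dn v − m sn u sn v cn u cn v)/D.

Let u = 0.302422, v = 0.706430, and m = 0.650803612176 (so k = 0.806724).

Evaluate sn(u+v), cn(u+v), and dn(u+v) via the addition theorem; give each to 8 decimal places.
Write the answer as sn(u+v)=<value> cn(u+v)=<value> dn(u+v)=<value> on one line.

sn(u+v)=0.79494525 cn(u+v)=0.60668117 dn(u+v)=0.76728906

sn u = 0.295027566660934, cn u = 0.95548874138324, dn u = 0.9712637284852877
sn v = 0.6226895694299694, cn v = 0.7824689770994882, dn v = 0.8646709840434662
m = k² = 0.650803612176
D = 1 − m·sn²u·sn²v = 0.9780356512247368
sn(u+v) = (sn u·cn v·dn v + sn v·cn u·dn u)/D = 0.7774847969696083/0.9780356512247368 = 0.7949452517359767
cn(u+v) = (cn u·cn v − sn u·sn v·dn u·dn v)/D = 0.5933558169831336/0.9780356512247368 = 0.6066811738816564
dn(u+v) = (dn u·dn v − m·sn u·sn v·cn u·cn v)/D = 0.7504360527680809/0.9780356512247368 = 0.7672890572325802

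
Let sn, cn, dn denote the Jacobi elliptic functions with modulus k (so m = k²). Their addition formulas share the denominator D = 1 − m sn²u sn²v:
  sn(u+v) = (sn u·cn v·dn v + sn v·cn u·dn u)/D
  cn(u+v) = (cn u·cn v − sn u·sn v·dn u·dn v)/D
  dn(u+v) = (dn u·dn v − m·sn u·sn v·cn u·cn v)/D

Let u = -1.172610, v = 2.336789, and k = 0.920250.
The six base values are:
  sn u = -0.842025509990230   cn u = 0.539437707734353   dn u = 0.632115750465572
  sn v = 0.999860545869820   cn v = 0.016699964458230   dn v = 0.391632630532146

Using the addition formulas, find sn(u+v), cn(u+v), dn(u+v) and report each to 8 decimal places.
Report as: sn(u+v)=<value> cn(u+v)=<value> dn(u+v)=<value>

sn(u+v)=0.83913126 cn(u+v)=0.54392898 dn(u+v)=0.63536673

m = k² = 0.8468600625
D = 1 − m·sn²u·sn²v = 0.3997377751067881
sn(u+v) = (sn u·cn v·dn v + sn v·cn u·dn u)/D = 0.3354324612058367/0.3997377751067881 = 0.8391312557744322
cn(u+v) = (cn u·cn v − sn u·sn v·dn u·dn v)/D = 0.2174289603910206/0.3997377751067881 = 0.5439289802744697
dn(u+v) = (dn u·dn v − m·sn u·sn v·cn u·cn v)/D = 0.2539800840386178/0.3997377751067881 = 0.635366732530515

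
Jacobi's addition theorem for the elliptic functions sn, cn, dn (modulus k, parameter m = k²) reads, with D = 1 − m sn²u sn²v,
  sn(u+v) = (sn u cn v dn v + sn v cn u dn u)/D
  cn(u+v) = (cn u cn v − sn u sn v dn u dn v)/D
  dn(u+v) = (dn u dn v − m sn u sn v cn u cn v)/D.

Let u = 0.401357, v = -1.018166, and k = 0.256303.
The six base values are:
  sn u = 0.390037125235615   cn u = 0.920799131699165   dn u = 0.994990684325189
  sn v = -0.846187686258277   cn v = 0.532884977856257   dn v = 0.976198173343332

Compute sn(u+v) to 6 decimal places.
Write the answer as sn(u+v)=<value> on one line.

sn(u+v)=-0.576493

m = k² = 0.065691227809
D = 1 − m·sn²u·sn²v = 0.9928442909294088
sn(u+v) = (sn u·cn v·dn v + sn v·cn u·dn u)/D = -0.5723679478716826/0.9928442909294088 = -0.5764931652433483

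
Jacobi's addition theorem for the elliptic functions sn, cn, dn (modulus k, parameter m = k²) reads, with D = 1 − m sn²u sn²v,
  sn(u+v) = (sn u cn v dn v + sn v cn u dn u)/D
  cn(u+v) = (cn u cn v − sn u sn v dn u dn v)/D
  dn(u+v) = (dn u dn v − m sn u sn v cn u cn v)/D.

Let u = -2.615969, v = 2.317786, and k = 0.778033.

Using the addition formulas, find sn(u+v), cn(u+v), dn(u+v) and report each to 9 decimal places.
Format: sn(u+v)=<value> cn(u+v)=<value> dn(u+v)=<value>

sn u = -0.9077726783407914, cn u = -0.4194624708576276, dn u = 0.707935489762982
sn v = 0.9735128110077646, cn v = -0.228632471017921, dn v = 0.6529220693661811
m = k² = 0.605335349089
D = 1 − m·sn²u·sn²v = 0.5272477629602142
sn(u+v) = (sn u·cn v·dn v + sn v·cn u·dn u)/D = -0.1535753696169567/0.5272477629602142 = -0.2912774228850457
cn(u+v) = (cn u·cn v − sn u·sn v·dn u·dn v)/D = 0.5043855761156987/0.5272477629602142 = 0.9566386271301438
dn(u+v) = (dn u·dn v − m·sn u·sn v·cn u·cn v)/D = 0.5135300680033755/0.5272477629602142 = 0.9739824501486338

sn(u+v)=-0.291277423 cn(u+v)=0.956638627 dn(u+v)=0.973982450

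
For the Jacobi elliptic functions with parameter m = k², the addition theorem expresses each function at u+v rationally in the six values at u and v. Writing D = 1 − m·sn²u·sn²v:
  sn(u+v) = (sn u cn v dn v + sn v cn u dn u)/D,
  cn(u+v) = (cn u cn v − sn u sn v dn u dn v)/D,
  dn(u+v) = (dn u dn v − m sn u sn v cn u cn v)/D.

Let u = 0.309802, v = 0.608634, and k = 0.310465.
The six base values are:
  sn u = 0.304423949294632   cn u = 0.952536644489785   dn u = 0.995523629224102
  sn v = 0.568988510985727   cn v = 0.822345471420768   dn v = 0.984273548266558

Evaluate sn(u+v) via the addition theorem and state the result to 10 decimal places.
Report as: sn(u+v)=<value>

m = k² = 0.096388516225
D = 1 − m·sn²u·sn²v = 0.9971080557209157
sn(u+v) = (sn u·cn v·dn v + sn v·cn u·dn u)/D = 0.78596096292283/0.9971080557209157 = 0.7882405105578804

sn(u+v)=0.7882405106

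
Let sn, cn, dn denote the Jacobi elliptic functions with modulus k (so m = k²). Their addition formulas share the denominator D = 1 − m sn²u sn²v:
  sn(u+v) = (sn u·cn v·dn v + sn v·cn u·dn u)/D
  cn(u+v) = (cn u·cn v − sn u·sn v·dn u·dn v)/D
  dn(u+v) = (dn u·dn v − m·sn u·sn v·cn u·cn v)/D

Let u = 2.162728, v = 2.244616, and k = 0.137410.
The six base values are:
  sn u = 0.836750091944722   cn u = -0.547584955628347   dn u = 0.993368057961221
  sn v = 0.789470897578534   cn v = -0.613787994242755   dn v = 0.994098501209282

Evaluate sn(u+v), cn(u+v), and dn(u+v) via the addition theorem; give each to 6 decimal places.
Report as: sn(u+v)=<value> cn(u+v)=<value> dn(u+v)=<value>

m = k² = 0.0188815081
D = 1 − m·sn²u·sn²v = 0.9917605074187368
sn(u+v) = (sn u·cn v·dn v + sn v·cn u·dn u)/D = -0.9399916086603281/0.9917605074187368 = -0.9478010080345425
cn(u+v) = (cn u·cn v − sn u·sn v·dn u·dn v)/D = -0.3162351652230327/0.9917605074187368 = -0.3188624298482106
dn(u+v) = (dn u·dn v − m·sn u·sn v·cn u·cn v)/D = 0.9833135315789867/0.9917605074187368 = 0.9914828471424668

sn(u+v)=-0.947801 cn(u+v)=-0.318862 dn(u+v)=0.991483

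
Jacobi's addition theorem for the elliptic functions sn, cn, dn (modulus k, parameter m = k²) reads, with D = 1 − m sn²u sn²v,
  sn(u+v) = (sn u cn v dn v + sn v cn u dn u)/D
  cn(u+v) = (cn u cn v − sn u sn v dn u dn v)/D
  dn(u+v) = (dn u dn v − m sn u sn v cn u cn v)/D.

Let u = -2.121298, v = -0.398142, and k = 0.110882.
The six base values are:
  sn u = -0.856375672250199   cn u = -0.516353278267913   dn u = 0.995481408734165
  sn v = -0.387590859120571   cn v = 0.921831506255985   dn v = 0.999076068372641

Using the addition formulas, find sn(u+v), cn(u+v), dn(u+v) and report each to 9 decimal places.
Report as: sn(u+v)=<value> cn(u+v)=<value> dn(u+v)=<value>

sn(u+v)=-0.590274767 cn(u+v)=-0.807202391 dn(u+v)=0.997855795

m = k² = 0.012294817924
D = 1 − m·sn²u·sn²v = 0.9986454414034791
sn(u+v) = (sn u·cn v·dn v + sn v·cn u·dn u)/D = -0.5894752049165652/0.9986454414034791 = -0.5902747666760756
cn(u+v) = (cn u·cn v − sn u·sn v·dn u·dn v)/D = -0.8061089879318572/0.9986454414034791 = -0.8072023908695418
dn(u+v) = (dn u·dn v − m·sn u·sn v·cn u·cn v)/D = 0.9965041403814079/0.9986454414034791 = 0.9978557945259713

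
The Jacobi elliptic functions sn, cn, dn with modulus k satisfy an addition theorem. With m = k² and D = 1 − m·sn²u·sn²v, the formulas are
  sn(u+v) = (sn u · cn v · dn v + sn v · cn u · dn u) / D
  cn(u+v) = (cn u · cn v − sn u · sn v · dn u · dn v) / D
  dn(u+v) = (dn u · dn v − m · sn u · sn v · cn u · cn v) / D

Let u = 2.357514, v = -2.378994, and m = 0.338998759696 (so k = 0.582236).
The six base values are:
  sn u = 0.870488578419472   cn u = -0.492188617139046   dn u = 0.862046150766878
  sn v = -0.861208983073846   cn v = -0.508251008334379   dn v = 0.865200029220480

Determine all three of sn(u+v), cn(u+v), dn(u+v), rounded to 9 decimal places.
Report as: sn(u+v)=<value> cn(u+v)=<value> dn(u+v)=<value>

m = k² = 0.338998759696
D = 1 − m·sn²u·sn²v = 0.8094796520627371
sn(u+v) = (sn u·cn v·dn v + sn v·cn u·dn u)/D = -0.0173858327580965/0.8094796520627371 = -0.02147778849510728
cn(u+v) = (cn u·cn v − sn u·sn v·dn u·dn v)/D = 0.8092929259068791/0.8094796520627371 = 0.9997693256953623
dn(u+v) = (dn u·dn v − m·sn u·sn v·cn u·cn v)/D = 0.8094163569537363/0.8094796520627371 = 0.9999218076589826

sn(u+v)=-0.021477788 cn(u+v)=0.999769326 dn(u+v)=0.999921808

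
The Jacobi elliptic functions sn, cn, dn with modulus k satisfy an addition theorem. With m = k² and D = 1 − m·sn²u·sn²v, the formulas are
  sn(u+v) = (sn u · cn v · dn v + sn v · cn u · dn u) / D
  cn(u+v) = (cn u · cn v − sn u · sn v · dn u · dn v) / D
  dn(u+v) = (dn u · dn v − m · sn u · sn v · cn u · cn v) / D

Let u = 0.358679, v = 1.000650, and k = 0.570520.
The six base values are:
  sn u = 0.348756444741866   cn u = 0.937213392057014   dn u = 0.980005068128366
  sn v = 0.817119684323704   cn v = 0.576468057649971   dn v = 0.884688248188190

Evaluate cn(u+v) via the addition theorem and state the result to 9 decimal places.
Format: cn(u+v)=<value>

cn(u+v)=0.301160682

m = k² = 0.3254930704
D = 1 − m·sn²u·sn²v = 0.9735663231740403
cn(u+v) = (cn u·cn v − sn u·sn v·dn u·dn v)/D = 0.2931998976393655/0.9735663231740403 = 0.3011606817740668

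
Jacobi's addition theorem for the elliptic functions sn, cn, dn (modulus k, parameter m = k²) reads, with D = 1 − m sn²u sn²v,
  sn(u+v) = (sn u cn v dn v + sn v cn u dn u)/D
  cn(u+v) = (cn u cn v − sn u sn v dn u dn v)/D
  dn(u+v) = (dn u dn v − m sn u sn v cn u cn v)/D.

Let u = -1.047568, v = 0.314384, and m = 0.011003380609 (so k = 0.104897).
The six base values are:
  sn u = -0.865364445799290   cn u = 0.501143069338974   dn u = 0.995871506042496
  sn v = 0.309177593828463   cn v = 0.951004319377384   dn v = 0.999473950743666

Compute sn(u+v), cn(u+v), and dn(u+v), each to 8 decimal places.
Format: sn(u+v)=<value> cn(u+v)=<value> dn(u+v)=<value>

m = k² = 0.011003380609
D = 1 − m·sn²u·sn²v = 0.9992123373409149
sn(u+v) = (sn u·cn v·dn v + sn v·cn u·dn u)/D = -0.6682298751219884/0.9992123373409149 = -0.668756629747256
cn(u+v) = (cn u·cn v − sn u·sn v·dn u·dn v)/D = 0.742895772695434/0.9992123373409149 = 0.743481385220297
dn(u+v) = (dn u·dn v − m·sn u·sn v·cn u·cn v)/D = 0.996750692360409/0.9992123373409149 = 0.9975364145452239

sn(u+v)=-0.66875663 cn(u+v)=0.74348139 dn(u+v)=0.99753641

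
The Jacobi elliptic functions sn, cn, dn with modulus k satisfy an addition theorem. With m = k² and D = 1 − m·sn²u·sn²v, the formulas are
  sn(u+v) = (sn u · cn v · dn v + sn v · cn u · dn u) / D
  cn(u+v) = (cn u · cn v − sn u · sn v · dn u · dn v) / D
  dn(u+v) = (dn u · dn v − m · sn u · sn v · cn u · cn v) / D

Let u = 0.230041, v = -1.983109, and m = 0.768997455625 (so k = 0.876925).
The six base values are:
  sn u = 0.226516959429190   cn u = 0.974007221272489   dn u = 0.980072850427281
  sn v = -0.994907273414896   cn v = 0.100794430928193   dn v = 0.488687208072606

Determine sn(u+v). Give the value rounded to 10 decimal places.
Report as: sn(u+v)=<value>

m = k² = 0.768997455625
D = 1 − m·sn²u·sn²v = 0.9609436583307129
sn(u+v) = (sn u·cn v·dn v + sn v·cn u·dn u)/D = -0.938578992577824/0.9609436583307129 = -0.9767263506460522

sn(u+v)=-0.9767263506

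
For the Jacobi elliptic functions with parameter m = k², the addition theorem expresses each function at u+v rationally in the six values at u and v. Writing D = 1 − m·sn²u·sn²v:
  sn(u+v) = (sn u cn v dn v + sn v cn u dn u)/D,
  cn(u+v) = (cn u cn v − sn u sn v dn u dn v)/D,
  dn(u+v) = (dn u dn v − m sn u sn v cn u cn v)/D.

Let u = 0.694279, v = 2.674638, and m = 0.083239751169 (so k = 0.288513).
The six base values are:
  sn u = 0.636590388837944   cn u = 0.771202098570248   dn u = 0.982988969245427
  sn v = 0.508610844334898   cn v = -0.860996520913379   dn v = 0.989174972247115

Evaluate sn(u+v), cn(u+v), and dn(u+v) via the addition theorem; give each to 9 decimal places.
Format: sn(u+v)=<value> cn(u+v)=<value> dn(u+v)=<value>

sn(u+v)=-0.157978115 cn(u+v)=-0.987442614 dn(u+v)=0.998960749

m = k² = 0.083239751169
D = 1 − m·sn²u·sn²v = 0.9912738603381039
sn(u+v) = (sn u·cn v·dn v + sn v·cn u·dn u)/D = -0.1565995754582435/0.9912738603381039 = -0.1579781145493239
cn(u+v) = (cn u·cn v − sn u·sn v·dn u·dn v)/D = -0.9788260515310698/0.9912738603381039 = -0.9874426136862034
dn(u+v) = (dn u·dn v − m·sn u·sn v·cn u·cn v)/D = 0.990243678205274/0.9912738603381039 = 0.9989607492197176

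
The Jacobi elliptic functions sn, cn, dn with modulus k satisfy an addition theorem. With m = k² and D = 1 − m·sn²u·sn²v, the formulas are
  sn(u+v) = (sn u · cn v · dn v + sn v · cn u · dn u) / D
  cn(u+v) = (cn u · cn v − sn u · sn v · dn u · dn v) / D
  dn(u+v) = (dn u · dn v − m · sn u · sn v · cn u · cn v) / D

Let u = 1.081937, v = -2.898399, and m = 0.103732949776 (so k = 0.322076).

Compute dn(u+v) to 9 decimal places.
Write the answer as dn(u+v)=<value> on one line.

dn(u+v)=0.948700879

sn u = 0.8746181826711034, cn u = 0.4848123704497405, dn u = 0.9595044332994247
sn v = -0.3232717650136079, cn v = -0.9463061692417453, dn v = 0.9945649431003548
m = k² = 0.103732949776
D = 1 − m·sn²u·sn²v = 0.9917074274429476
dn(u+v) = (dn u·dn v − m·sn u·sn v·cn u·cn v)/D = 0.9408337079035266/0.9917074274429476 = 0.9487008787757136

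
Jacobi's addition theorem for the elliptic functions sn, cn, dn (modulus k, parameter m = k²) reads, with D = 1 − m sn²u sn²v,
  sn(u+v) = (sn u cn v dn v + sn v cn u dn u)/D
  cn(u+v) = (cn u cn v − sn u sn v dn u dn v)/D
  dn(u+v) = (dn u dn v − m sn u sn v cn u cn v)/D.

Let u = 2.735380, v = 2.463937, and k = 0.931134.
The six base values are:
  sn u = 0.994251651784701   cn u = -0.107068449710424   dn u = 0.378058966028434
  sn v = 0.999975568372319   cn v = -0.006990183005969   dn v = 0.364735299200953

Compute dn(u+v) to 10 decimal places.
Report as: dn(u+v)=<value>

m = k² = 0.867010525956
D = 1 − m·sn²u·sn²v = 0.1429704605824694
dn(u+v) = (dn u·dn v − m·sn u·sn v·cn u·cn v)/D = 0.1372463009229547/0.1429704605824694 = 0.9599626409805618

dn(u+v)=0.9599626410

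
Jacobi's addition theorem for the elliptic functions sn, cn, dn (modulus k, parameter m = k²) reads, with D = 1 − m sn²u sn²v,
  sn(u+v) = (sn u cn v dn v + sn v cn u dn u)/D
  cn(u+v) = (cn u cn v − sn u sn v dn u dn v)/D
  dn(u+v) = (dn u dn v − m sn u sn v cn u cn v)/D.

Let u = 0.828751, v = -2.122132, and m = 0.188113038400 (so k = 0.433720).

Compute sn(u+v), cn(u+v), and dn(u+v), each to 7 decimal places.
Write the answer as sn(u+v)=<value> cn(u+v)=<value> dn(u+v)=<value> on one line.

sn(u+v)=-0.9473497 cn(u+v)=0.3202008 dn(u+v)=0.9116874

sn u = 0.726523980878636, cn u = 0.6871411101136791, dn u = 0.9490558257123218
sn v = -0.9110778011670416, cn v = -0.4122344481246426, dn v = 0.9186154648138758
m = k² = 0.1881130384
D = 1 − m·sn²u·sn²v = 0.9175805454550889
sn(u+v) = (sn u·cn v·dn v + sn v·cn u·dn u)/D = -0.8692696606803904/0.9175805454550889 = -0.9473497067761633
cn(u+v) = (cn u·cn v − sn u·sn v·dn u·dn v)/D = 0.2938099971380438/0.9175805454550889 = 0.3202007699414812
dn(u+v) = (dn u·dn v − m·sn u·sn v·cn u·cn v)/D = 0.8365466218570201/0.9175805454550889 = 0.911687400087718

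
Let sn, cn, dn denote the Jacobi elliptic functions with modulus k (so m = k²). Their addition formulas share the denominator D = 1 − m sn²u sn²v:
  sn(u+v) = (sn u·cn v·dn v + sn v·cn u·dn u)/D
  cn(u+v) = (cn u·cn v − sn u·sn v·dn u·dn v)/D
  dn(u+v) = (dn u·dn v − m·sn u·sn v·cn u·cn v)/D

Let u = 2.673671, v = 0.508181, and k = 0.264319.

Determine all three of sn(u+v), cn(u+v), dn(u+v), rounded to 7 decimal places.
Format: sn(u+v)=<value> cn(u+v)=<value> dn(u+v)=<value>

sn u = 0.4998852469149357, cn u = -0.8660916463728269, dn u = 0.9912325069379739
sn v = 0.4853215669026137, cn v = 0.874335734543197, dn v = 0.9917380277490801
m = k² = 0.069864533761
D = 1 − m·sn²u·sn²v = 0.9958879670447581
sn(u+v) = (sn u·cn v·dn v + sn v·cn u·dn u)/D = 0.016808806073351/0.9958879670447581 = 0.01687820982839084
cn(u+v) = (cn u·cn v − sn u·sn v·dn u·dn v)/D = -0.9957461056629494/0.9958879670447581 = -0.9998575528709021
dn(u+v) = (dn u·dn v − m·sn u·sn v·cn u·cn v)/D = 0.9958780566220507/0.9958879670447581 = 0.9999900486570424

sn(u+v)=0.0168782 cn(u+v)=-0.9998576 dn(u+v)=0.9999900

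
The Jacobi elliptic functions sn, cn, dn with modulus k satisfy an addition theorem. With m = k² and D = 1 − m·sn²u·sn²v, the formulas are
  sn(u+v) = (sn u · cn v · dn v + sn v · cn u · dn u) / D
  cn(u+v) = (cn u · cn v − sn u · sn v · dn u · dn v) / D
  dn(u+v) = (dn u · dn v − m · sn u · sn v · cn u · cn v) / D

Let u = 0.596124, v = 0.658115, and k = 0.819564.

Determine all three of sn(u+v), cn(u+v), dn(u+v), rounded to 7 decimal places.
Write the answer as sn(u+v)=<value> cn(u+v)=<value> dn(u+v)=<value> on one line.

sn u = 0.5431861449754117, cn u = 0.8396122985680659, dn u = 0.8954431854894999
sn v = 0.5884487774359814, cn v = 0.8085344991613523, dn v = 0.8760218399737717
m = k² = 0.671685150096
D = 1 − m·sn²u·sn²v = 0.9313753022924175
sn(u+v) = (sn u·cn v·dn v + sn v·cn u·dn u)/D = 0.8271459895248382/0.9313753022924175 = 0.8880909634268408
cn(u+v) = (cn u·cn v − sn u·sn v·dn u·dn v)/D = 0.4281231899036403/0.9313753022924175 = 0.4596677503149266
dn(u+v) = (dn u·dn v − m·sn u·sn v·cn u·cn v)/D = 0.6386805123107128/0.9313753022924175 = 0.6857391544941253

sn(u+v)=0.8880910 cn(u+v)=0.4596678 dn(u+v)=0.6857392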